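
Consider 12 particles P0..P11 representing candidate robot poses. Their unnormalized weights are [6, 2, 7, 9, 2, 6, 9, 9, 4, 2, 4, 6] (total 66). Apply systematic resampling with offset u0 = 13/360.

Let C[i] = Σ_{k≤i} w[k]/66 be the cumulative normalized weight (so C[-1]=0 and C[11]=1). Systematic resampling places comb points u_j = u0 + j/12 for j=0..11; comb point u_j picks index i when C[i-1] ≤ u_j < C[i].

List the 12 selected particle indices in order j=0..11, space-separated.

0 1 2 3 4 5 6 6 7 8 10 11

C = [1/11, 4/33, 5/22, 4/11, 13/33, 16/33, 41/66, 25/33, 9/11, 28/33, 10/11, 1]
j=0: u_0=13/360 ∈ [0, 1/11) → index 0
j=1: u_1=43/360 ∈ [1/11, 4/33) → index 1
j=2: u_2=73/360 ∈ [4/33, 5/22) → index 2
j=3: u_3=103/360 ∈ [5/22, 4/11) → index 3
j=4: u_4=133/360 ∈ [4/11, 13/33) → index 4
j=5: u_5=163/360 ∈ [13/33, 16/33) → index 5
j=6: u_6=193/360 ∈ [16/33, 41/66) → index 6
j=7: u_7=223/360 ∈ [16/33, 41/66) → index 6
j=8: u_8=253/360 ∈ [41/66, 25/33) → index 7
j=9: u_9=283/360 ∈ [25/33, 9/11) → index 8
j=10: u_10=313/360 ∈ [28/33, 10/11) → index 10
j=11: u_11=343/360 ∈ [10/11, 1) → index 11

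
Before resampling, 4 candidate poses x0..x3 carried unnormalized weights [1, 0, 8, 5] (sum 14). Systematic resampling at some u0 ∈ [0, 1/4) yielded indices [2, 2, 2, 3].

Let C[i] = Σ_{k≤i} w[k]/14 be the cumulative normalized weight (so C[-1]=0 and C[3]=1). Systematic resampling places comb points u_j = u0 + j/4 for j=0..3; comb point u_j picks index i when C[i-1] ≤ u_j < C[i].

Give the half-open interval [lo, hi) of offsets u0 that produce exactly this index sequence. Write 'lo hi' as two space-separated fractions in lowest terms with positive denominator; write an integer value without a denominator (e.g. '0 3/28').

C = [1/14, 1/14, 9/14, 1]
j=0 picked index 2: u0 ∈ [1/14, 9/14)
j=1 picked index 2: u0 ∈ [-5/28, 11/28)
j=2 picked index 2: u0 ∈ [-3/7, 1/7)
j=3 picked index 3: u0 ∈ [-3/28, 1/4)
intersection: [1/14, 1/7)

1/14 1/7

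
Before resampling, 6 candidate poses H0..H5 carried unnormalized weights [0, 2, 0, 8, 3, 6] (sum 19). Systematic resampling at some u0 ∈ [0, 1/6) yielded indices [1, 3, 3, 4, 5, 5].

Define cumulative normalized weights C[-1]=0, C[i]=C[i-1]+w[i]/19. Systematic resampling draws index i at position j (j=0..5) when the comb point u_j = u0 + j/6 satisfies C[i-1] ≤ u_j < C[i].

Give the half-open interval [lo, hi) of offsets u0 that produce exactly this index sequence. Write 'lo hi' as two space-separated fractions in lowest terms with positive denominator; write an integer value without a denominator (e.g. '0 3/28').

C = [0, 2/19, 2/19, 10/19, 13/19, 1]
j=0 picked index 1: u0 ∈ [0, 2/19)
j=1 picked index 3: u0 ∈ [-7/114, 41/114)
j=2 picked index 3: u0 ∈ [-13/57, 11/57)
j=3 picked index 4: u0 ∈ [1/38, 7/38)
j=4 picked index 5: u0 ∈ [1/57, 1/3)
j=5 picked index 5: u0 ∈ [-17/114, 1/6)
intersection: [1/38, 2/19)

1/38 2/19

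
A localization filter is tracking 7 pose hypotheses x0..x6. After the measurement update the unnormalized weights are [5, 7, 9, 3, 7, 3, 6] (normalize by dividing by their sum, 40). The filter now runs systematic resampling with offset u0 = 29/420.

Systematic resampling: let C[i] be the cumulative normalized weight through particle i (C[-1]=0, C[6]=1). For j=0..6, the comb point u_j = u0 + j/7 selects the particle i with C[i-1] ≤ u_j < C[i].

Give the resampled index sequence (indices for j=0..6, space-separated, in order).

0 1 2 2 4 5 6

C = [1/8, 3/10, 21/40, 3/5, 31/40, 17/20, 1]
j=0: u_0=29/420 ∈ [0, 1/8) → index 0
j=1: u_1=89/420 ∈ [1/8, 3/10) → index 1
j=2: u_2=149/420 ∈ [3/10, 21/40) → index 2
j=3: u_3=209/420 ∈ [3/10, 21/40) → index 2
j=4: u_4=269/420 ∈ [3/5, 31/40) → index 4
j=5: u_5=47/60 ∈ [31/40, 17/20) → index 5
j=6: u_6=389/420 ∈ [17/20, 1) → index 6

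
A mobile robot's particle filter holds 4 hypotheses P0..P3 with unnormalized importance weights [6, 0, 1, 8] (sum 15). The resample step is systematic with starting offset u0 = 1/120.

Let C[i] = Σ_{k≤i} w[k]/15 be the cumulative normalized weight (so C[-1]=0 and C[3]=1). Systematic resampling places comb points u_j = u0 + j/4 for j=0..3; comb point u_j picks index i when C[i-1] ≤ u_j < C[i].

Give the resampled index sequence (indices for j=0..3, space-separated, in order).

0 0 3 3

C = [2/5, 2/5, 7/15, 1]
j=0: u_0=1/120 ∈ [0, 2/5) → index 0
j=1: u_1=31/120 ∈ [0, 2/5) → index 0
j=2: u_2=61/120 ∈ [7/15, 1) → index 3
j=3: u_3=91/120 ∈ [7/15, 1) → index 3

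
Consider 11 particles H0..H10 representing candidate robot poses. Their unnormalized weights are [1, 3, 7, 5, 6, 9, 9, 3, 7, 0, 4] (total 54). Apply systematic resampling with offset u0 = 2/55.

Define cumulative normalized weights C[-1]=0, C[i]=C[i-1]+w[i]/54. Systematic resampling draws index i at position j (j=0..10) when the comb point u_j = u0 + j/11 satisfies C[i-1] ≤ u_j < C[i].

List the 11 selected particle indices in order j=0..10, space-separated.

1 2 3 4 4 5 6 6 7 8 10

C = [1/54, 2/27, 11/54, 8/27, 11/27, 31/54, 20/27, 43/54, 25/27, 25/27, 1]
j=0: u_0=2/55 ∈ [1/54, 2/27) → index 1
j=1: u_1=7/55 ∈ [2/27, 11/54) → index 2
j=2: u_2=12/55 ∈ [11/54, 8/27) → index 3
j=3: u_3=17/55 ∈ [8/27, 11/27) → index 4
j=4: u_4=2/5 ∈ [8/27, 11/27) → index 4
j=5: u_5=27/55 ∈ [11/27, 31/54) → index 5
j=6: u_6=32/55 ∈ [31/54, 20/27) → index 6
j=7: u_7=37/55 ∈ [31/54, 20/27) → index 6
j=8: u_8=42/55 ∈ [20/27, 43/54) → index 7
j=9: u_9=47/55 ∈ [43/54, 25/27) → index 8
j=10: u_10=52/55 ∈ [25/27, 1) → index 10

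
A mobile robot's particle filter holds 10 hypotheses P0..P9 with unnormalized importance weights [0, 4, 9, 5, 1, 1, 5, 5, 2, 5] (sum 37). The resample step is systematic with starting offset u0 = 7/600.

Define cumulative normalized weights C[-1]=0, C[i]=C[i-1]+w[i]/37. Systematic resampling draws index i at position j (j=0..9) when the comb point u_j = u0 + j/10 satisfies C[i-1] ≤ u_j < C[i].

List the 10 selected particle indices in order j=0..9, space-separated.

C = [0, 4/37, 13/37, 18/37, 19/37, 20/37, 25/37, 30/37, 32/37, 1]
j=0: u_0=7/600 ∈ [0, 4/37) → index 1
j=1: u_1=67/600 ∈ [4/37, 13/37) → index 2
j=2: u_2=127/600 ∈ [4/37, 13/37) → index 2
j=3: u_3=187/600 ∈ [4/37, 13/37) → index 2
j=4: u_4=247/600 ∈ [13/37, 18/37) → index 3
j=5: u_5=307/600 ∈ [18/37, 19/37) → index 4
j=6: u_6=367/600 ∈ [20/37, 25/37) → index 6
j=7: u_7=427/600 ∈ [25/37, 30/37) → index 7
j=8: u_8=487/600 ∈ [30/37, 32/37) → index 8
j=9: u_9=547/600 ∈ [32/37, 1) → index 9

1 2 2 2 3 4 6 7 8 9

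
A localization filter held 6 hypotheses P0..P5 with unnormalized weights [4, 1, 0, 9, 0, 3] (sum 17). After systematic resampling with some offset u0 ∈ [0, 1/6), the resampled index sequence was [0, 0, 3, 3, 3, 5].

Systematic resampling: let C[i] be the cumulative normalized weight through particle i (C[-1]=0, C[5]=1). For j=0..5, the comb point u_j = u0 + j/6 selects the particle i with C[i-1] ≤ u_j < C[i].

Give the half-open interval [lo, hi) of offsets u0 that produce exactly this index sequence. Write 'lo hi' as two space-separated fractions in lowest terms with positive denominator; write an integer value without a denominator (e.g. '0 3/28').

C = [4/17, 5/17, 5/17, 14/17, 14/17, 1]
j=0 picked index 0: u0 ∈ [0, 4/17)
j=1 picked index 0: u0 ∈ [-1/6, 7/102)
j=2 picked index 3: u0 ∈ [-2/51, 25/51)
j=3 picked index 3: u0 ∈ [-7/34, 11/34)
j=4 picked index 3: u0 ∈ [-19/51, 8/51)
j=5 picked index 5: u0 ∈ [-1/102, 1/6)
intersection: [0, 7/102)

0 7/102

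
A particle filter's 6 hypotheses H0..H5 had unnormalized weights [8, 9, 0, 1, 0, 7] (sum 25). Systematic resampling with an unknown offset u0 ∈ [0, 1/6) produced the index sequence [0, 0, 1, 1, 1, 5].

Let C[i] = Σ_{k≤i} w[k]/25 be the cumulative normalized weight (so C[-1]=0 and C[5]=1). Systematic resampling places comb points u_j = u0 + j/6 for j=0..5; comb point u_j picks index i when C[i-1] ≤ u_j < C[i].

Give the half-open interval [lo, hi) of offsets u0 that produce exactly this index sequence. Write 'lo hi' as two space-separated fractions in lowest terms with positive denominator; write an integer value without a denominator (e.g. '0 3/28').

0 1/75

C = [8/25, 17/25, 17/25, 18/25, 18/25, 1]
j=0 picked index 0: u0 ∈ [0, 8/25)
j=1 picked index 0: u0 ∈ [-1/6, 23/150)
j=2 picked index 1: u0 ∈ [-1/75, 26/75)
j=3 picked index 1: u0 ∈ [-9/50, 9/50)
j=4 picked index 1: u0 ∈ [-26/75, 1/75)
j=5 picked index 5: u0 ∈ [-17/150, 1/6)
intersection: [0, 1/75)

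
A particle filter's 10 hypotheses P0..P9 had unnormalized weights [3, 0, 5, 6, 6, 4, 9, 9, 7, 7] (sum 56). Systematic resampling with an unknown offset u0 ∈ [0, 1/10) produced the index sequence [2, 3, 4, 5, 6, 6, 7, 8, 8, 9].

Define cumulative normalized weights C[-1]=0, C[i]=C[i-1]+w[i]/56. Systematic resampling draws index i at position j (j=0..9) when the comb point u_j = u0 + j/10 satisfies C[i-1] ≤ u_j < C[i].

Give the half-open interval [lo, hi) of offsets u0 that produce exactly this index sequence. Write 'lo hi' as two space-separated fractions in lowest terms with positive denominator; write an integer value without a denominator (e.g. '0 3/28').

2/35 3/40

C = [3/56, 3/56, 1/7, 1/4, 5/14, 3/7, 33/56, 3/4, 7/8, 1]
j=0 picked index 2: u0 ∈ [3/56, 1/7)
j=1 picked index 3: u0 ∈ [3/70, 3/20)
j=2 picked index 4: u0 ∈ [1/20, 11/70)
j=3 picked index 5: u0 ∈ [2/35, 9/70)
j=4 picked index 6: u0 ∈ [1/35, 53/280)
j=5 picked index 6: u0 ∈ [-1/14, 5/56)
j=6 picked index 7: u0 ∈ [-3/280, 3/20)
j=7 picked index 8: u0 ∈ [1/20, 7/40)
j=8 picked index 8: u0 ∈ [-1/20, 3/40)
j=9 picked index 9: u0 ∈ [-1/40, 1/10)
intersection: [2/35, 3/40)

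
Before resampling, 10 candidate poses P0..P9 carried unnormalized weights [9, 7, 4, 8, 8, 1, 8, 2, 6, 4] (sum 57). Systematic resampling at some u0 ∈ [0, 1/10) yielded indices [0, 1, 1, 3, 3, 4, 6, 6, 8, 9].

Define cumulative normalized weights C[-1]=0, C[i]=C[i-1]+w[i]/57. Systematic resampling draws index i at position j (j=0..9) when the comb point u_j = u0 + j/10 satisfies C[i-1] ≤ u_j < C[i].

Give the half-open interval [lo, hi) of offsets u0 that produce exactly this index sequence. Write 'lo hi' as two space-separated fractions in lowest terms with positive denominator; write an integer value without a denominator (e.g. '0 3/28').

C = [3/19, 16/57, 20/57, 28/57, 12/19, 37/57, 15/19, 47/57, 53/57, 1]
j=0 picked index 0: u0 ∈ [0, 3/19)
j=1 picked index 1: u0 ∈ [11/190, 103/570)
j=2 picked index 1: u0 ∈ [-4/95, 23/285)
j=3 picked index 3: u0 ∈ [29/570, 109/570)
j=4 picked index 3: u0 ∈ [-14/285, 26/285)
j=5 picked index 4: u0 ∈ [-1/114, 5/38)
j=6 picked index 6: u0 ∈ [14/285, 18/95)
j=7 picked index 6: u0 ∈ [-29/570, 17/190)
j=8 picked index 8: u0 ∈ [7/285, 37/285)
j=9 picked index 9: u0 ∈ [17/570, 1/10)
intersection: [11/190, 23/285)

11/190 23/285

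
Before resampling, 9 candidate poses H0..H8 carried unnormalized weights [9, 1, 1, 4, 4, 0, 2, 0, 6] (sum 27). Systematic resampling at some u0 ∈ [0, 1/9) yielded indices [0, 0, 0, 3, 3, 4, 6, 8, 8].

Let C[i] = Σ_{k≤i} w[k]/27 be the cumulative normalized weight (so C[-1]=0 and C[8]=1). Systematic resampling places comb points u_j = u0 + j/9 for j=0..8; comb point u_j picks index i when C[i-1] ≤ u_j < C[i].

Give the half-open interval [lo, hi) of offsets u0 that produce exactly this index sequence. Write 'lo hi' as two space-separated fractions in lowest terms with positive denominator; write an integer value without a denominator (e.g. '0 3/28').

C = [1/3, 10/27, 11/27, 5/9, 19/27, 19/27, 7/9, 7/9, 1]
j=0 picked index 0: u0 ∈ [0, 1/3)
j=1 picked index 0: u0 ∈ [-1/9, 2/9)
j=2 picked index 0: u0 ∈ [-2/9, 1/9)
j=3 picked index 3: u0 ∈ [2/27, 2/9)
j=4 picked index 3: u0 ∈ [-1/27, 1/9)
j=5 picked index 4: u0 ∈ [0, 4/27)
j=6 picked index 6: u0 ∈ [1/27, 1/9)
j=7 picked index 8: u0 ∈ [0, 2/9)
j=8 picked index 8: u0 ∈ [-1/9, 1/9)
intersection: [2/27, 1/9)

2/27 1/9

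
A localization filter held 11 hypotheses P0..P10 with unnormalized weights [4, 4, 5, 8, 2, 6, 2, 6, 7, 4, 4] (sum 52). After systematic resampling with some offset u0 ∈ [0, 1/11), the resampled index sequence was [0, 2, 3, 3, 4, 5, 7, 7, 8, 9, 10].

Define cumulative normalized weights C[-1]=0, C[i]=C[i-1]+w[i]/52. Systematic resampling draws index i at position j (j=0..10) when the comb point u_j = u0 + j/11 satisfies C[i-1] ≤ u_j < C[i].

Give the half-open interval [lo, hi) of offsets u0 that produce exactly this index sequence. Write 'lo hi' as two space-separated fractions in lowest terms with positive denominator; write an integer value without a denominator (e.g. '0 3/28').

3/44 43/572

C = [1/13, 2/13, 1/4, 21/52, 23/52, 29/52, 31/52, 37/52, 11/13, 12/13, 1]
j=0 picked index 0: u0 ∈ [0, 1/13)
j=1 picked index 2: u0 ∈ [9/143, 7/44)
j=2 picked index 3: u0 ∈ [3/44, 127/572)
j=3 picked index 3: u0 ∈ [-1/44, 75/572)
j=4 picked index 4: u0 ∈ [23/572, 45/572)
j=5 picked index 5: u0 ∈ [-7/572, 59/572)
j=6 picked index 7: u0 ∈ [29/572, 95/572)
j=7 picked index 7: u0 ∈ [-23/572, 43/572)
j=8 picked index 8: u0 ∈ [-9/572, 17/143)
j=9 picked index 9: u0 ∈ [4/143, 15/143)
j=10 picked index 10: u0 ∈ [2/143, 1/11)
intersection: [3/44, 43/572)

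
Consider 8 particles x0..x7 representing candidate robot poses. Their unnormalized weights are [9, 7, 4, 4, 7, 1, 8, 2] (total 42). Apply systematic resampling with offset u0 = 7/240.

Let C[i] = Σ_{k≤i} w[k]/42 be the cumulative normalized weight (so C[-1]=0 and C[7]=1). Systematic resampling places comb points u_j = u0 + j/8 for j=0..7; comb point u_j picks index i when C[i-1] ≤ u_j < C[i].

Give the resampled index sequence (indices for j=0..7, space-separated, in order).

0 0 1 2 3 4 6 6

C = [3/14, 8/21, 10/21, 4/7, 31/42, 16/21, 20/21, 1]
j=0: u_0=7/240 ∈ [0, 3/14) → index 0
j=1: u_1=37/240 ∈ [0, 3/14) → index 0
j=2: u_2=67/240 ∈ [3/14, 8/21) → index 1
j=3: u_3=97/240 ∈ [8/21, 10/21) → index 2
j=4: u_4=127/240 ∈ [10/21, 4/7) → index 3
j=5: u_5=157/240 ∈ [4/7, 31/42) → index 4
j=6: u_6=187/240 ∈ [16/21, 20/21) → index 6
j=7: u_7=217/240 ∈ [16/21, 20/21) → index 6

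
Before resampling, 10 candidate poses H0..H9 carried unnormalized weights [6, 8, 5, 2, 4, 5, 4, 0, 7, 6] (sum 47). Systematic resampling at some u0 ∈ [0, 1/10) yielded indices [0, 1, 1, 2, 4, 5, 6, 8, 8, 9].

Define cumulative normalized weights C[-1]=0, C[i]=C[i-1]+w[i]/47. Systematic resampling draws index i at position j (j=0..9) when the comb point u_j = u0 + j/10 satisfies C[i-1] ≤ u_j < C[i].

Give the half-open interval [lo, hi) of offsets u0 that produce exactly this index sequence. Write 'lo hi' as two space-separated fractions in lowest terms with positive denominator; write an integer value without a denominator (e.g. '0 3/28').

11/235 17/235

C = [6/47, 14/47, 19/47, 21/47, 25/47, 30/47, 34/47, 34/47, 41/47, 1]
j=0 picked index 0: u0 ∈ [0, 6/47)
j=1 picked index 1: u0 ∈ [13/470, 93/470)
j=2 picked index 1: u0 ∈ [-17/235, 23/235)
j=3 picked index 2: u0 ∈ [-1/470, 49/470)
j=4 picked index 4: u0 ∈ [11/235, 31/235)
j=5 picked index 5: u0 ∈ [3/94, 13/94)
j=6 picked index 6: u0 ∈ [9/235, 29/235)
j=7 picked index 8: u0 ∈ [11/470, 81/470)
j=8 picked index 8: u0 ∈ [-18/235, 17/235)
j=9 picked index 9: u0 ∈ [-13/470, 1/10)
intersection: [11/235, 17/235)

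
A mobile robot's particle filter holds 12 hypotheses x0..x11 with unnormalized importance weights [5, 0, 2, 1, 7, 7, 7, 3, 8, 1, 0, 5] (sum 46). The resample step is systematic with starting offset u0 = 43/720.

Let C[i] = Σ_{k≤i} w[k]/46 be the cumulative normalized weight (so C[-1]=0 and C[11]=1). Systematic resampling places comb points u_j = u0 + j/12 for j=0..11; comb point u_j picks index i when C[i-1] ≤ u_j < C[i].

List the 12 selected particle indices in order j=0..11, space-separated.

0 2 4 4 5 5 6 7 8 8 11 11

C = [5/46, 5/46, 7/46, 4/23, 15/46, 11/23, 29/46, 16/23, 20/23, 41/46, 41/46, 1]
j=0: u_0=43/720 ∈ [0, 5/46) → index 0
j=1: u_1=103/720 ∈ [5/46, 7/46) → index 2
j=2: u_2=163/720 ∈ [4/23, 15/46) → index 4
j=3: u_3=223/720 ∈ [4/23, 15/46) → index 4
j=4: u_4=283/720 ∈ [15/46, 11/23) → index 5
j=5: u_5=343/720 ∈ [15/46, 11/23) → index 5
j=6: u_6=403/720 ∈ [11/23, 29/46) → index 6
j=7: u_7=463/720 ∈ [29/46, 16/23) → index 7
j=8: u_8=523/720 ∈ [16/23, 20/23) → index 8
j=9: u_9=583/720 ∈ [16/23, 20/23) → index 8
j=10: u_10=643/720 ∈ [41/46, 1) → index 11
j=11: u_11=703/720 ∈ [41/46, 1) → index 11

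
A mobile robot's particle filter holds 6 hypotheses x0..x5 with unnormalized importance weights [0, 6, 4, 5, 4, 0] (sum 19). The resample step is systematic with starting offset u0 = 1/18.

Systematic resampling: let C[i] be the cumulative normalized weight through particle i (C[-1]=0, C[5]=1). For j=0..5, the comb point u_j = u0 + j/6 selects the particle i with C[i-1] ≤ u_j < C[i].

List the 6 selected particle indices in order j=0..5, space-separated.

C = [0, 6/19, 10/19, 15/19, 1, 1]
j=0: u_0=1/18 ∈ [0, 6/19) → index 1
j=1: u_1=2/9 ∈ [0, 6/19) → index 1
j=2: u_2=7/18 ∈ [6/19, 10/19) → index 2
j=3: u_3=5/9 ∈ [10/19, 15/19) → index 3
j=4: u_4=13/18 ∈ [10/19, 15/19) → index 3
j=5: u_5=8/9 ∈ [15/19, 1) → index 4

1 1 2 3 3 4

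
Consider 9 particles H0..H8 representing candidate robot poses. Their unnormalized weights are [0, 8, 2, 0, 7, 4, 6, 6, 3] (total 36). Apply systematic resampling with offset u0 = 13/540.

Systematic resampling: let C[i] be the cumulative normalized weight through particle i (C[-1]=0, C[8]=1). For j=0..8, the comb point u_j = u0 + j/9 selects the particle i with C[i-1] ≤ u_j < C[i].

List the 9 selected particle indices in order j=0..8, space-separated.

C = [0, 2/9, 5/18, 5/18, 17/36, 7/12, 3/4, 11/12, 1]
j=0: u_0=13/540 ∈ [0, 2/9) → index 1
j=1: u_1=73/540 ∈ [0, 2/9) → index 1
j=2: u_2=133/540 ∈ [2/9, 5/18) → index 2
j=3: u_3=193/540 ∈ [5/18, 17/36) → index 4
j=4: u_4=253/540 ∈ [5/18, 17/36) → index 4
j=5: u_5=313/540 ∈ [17/36, 7/12) → index 5
j=6: u_6=373/540 ∈ [7/12, 3/4) → index 6
j=7: u_7=433/540 ∈ [3/4, 11/12) → index 7
j=8: u_8=493/540 ∈ [3/4, 11/12) → index 7

1 1 2 4 4 5 6 7 7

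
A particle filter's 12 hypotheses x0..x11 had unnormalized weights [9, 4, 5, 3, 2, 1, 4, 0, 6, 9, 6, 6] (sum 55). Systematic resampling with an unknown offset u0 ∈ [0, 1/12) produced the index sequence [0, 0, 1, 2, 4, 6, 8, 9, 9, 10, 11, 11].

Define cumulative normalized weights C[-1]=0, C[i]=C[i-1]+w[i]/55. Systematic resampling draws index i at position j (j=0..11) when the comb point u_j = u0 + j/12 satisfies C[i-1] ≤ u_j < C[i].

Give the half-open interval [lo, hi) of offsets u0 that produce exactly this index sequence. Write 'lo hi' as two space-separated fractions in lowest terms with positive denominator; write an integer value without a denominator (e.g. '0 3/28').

19/330 23/330

C = [9/55, 13/55, 18/55, 21/55, 23/55, 24/55, 28/55, 28/55, 34/55, 43/55, 49/55, 1]
j=0 picked index 0: u0 ∈ [0, 9/55)
j=1 picked index 0: u0 ∈ [-1/12, 53/660)
j=2 picked index 1: u0 ∈ [-1/330, 23/330)
j=3 picked index 2: u0 ∈ [-3/220, 17/220)
j=4 picked index 4: u0 ∈ [8/165, 14/165)
j=5 picked index 6: u0 ∈ [13/660, 61/660)
j=6 picked index 8: u0 ∈ [1/110, 13/110)
j=7 picked index 9: u0 ∈ [23/660, 131/660)
j=8 picked index 9: u0 ∈ [-8/165, 19/165)
j=9 picked index 10: u0 ∈ [7/220, 31/220)
j=10 picked index 11: u0 ∈ [19/330, 1/6)
j=11 picked index 11: u0 ∈ [-17/660, 1/12)
intersection: [19/330, 23/330)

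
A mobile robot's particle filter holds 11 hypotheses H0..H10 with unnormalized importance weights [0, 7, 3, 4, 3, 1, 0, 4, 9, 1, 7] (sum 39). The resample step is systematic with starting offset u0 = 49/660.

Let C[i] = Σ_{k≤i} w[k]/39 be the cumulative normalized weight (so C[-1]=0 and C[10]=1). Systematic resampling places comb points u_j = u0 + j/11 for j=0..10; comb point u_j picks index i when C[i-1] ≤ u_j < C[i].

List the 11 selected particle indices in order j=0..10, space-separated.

C = [0, 7/39, 10/39, 14/39, 17/39, 6/13, 6/13, 22/39, 31/39, 32/39, 1]
j=0: u_0=49/660 ∈ [0, 7/39) → index 1
j=1: u_1=109/660 ∈ [0, 7/39) → index 1
j=2: u_2=169/660 ∈ [7/39, 10/39) → index 2
j=3: u_3=229/660 ∈ [10/39, 14/39) → index 3
j=4: u_4=289/660 ∈ [17/39, 6/13) → index 5
j=5: u_5=349/660 ∈ [6/13, 22/39) → index 7
j=6: u_6=409/660 ∈ [22/39, 31/39) → index 8
j=7: u_7=469/660 ∈ [22/39, 31/39) → index 8
j=8: u_8=529/660 ∈ [31/39, 32/39) → index 9
j=9: u_9=589/660 ∈ [32/39, 1) → index 10
j=10: u_10=59/60 ∈ [32/39, 1) → index 10

1 1 2 3 5 7 8 8 9 10 10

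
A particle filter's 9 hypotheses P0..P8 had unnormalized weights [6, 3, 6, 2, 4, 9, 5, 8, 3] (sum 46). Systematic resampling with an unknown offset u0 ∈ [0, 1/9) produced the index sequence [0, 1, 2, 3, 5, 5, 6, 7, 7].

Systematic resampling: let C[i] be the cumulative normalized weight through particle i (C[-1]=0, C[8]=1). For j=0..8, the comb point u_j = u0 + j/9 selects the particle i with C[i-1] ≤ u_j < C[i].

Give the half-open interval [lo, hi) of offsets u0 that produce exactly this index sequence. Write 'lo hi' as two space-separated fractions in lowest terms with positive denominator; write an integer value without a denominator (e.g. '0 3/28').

4/207 5/138

C = [3/23, 9/46, 15/46, 17/46, 21/46, 15/23, 35/46, 43/46, 1]
j=0 picked index 0: u0 ∈ [0, 3/23)
j=1 picked index 1: u0 ∈ [4/207, 35/414)
j=2 picked index 2: u0 ∈ [-11/414, 43/414)
j=3 picked index 3: u0 ∈ [-1/138, 5/138)
j=4 picked index 5: u0 ∈ [5/414, 43/207)
j=5 picked index 5: u0 ∈ [-41/414, 20/207)
j=6 picked index 6: u0 ∈ [-1/69, 13/138)
j=7 picked index 7: u0 ∈ [-7/414, 65/414)
j=8 picked index 7: u0 ∈ [-53/414, 19/414)
intersection: [4/207, 5/138)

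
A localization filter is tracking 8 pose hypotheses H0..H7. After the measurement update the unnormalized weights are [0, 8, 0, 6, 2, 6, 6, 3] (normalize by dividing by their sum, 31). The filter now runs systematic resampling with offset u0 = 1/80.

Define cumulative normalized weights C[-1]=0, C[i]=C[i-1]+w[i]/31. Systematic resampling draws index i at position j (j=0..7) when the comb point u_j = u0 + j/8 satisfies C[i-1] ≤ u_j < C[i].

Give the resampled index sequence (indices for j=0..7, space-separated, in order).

1 1 3 3 4 5 6 6

C = [0, 8/31, 8/31, 14/31, 16/31, 22/31, 28/31, 1]
j=0: u_0=1/80 ∈ [0, 8/31) → index 1
j=1: u_1=11/80 ∈ [0, 8/31) → index 1
j=2: u_2=21/80 ∈ [8/31, 14/31) → index 3
j=3: u_3=31/80 ∈ [8/31, 14/31) → index 3
j=4: u_4=41/80 ∈ [14/31, 16/31) → index 4
j=5: u_5=51/80 ∈ [16/31, 22/31) → index 5
j=6: u_6=61/80 ∈ [22/31, 28/31) → index 6
j=7: u_7=71/80 ∈ [22/31, 28/31) → index 6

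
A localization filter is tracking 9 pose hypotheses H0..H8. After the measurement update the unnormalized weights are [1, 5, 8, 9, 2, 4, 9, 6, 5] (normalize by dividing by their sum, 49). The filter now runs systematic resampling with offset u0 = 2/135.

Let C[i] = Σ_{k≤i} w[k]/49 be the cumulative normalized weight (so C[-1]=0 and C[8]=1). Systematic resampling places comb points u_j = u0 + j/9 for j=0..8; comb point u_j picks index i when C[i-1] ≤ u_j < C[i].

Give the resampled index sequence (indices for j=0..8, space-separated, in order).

C = [1/49, 6/49, 2/7, 23/49, 25/49, 29/49, 38/49, 44/49, 1]
j=0: u_0=2/135 ∈ [0, 1/49) → index 0
j=1: u_1=17/135 ∈ [6/49, 2/7) → index 2
j=2: u_2=32/135 ∈ [6/49, 2/7) → index 2
j=3: u_3=47/135 ∈ [2/7, 23/49) → index 3
j=4: u_4=62/135 ∈ [2/7, 23/49) → index 3
j=5: u_5=77/135 ∈ [25/49, 29/49) → index 5
j=6: u_6=92/135 ∈ [29/49, 38/49) → index 6
j=7: u_7=107/135 ∈ [38/49, 44/49) → index 7
j=8: u_8=122/135 ∈ [44/49, 1) → index 8

0 2 2 3 3 5 6 7 8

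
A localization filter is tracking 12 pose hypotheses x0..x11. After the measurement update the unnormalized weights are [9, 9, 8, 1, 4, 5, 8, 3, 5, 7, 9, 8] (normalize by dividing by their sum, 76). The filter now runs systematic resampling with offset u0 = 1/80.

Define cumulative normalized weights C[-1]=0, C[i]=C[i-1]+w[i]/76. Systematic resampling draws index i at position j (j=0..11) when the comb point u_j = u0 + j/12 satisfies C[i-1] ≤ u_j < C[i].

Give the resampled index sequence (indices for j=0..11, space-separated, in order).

0 0 1 2 3 5 6 7 8 9 10 11

C = [9/76, 9/38, 13/38, 27/76, 31/76, 9/19, 11/19, 47/76, 13/19, 59/76, 17/19, 1]
j=0: u_0=1/80 ∈ [0, 9/76) → index 0
j=1: u_1=23/240 ∈ [0, 9/76) → index 0
j=2: u_2=43/240 ∈ [9/76, 9/38) → index 1
j=3: u_3=21/80 ∈ [9/38, 13/38) → index 2
j=4: u_4=83/240 ∈ [13/38, 27/76) → index 3
j=5: u_5=103/240 ∈ [31/76, 9/19) → index 5
j=6: u_6=41/80 ∈ [9/19, 11/19) → index 6
j=7: u_7=143/240 ∈ [11/19, 47/76) → index 7
j=8: u_8=163/240 ∈ [47/76, 13/19) → index 8
j=9: u_9=61/80 ∈ [13/19, 59/76) → index 9
j=10: u_10=203/240 ∈ [59/76, 17/19) → index 10
j=11: u_11=223/240 ∈ [17/19, 1) → index 11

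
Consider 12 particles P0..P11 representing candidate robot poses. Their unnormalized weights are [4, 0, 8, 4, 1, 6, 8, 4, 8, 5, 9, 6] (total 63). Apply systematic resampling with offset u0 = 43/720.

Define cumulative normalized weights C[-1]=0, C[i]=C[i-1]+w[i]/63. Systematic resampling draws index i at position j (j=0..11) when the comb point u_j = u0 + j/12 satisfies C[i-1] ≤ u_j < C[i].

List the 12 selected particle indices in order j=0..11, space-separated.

0 2 3 5 6 6 8 8 9 10 10 11

C = [4/63, 4/63, 4/21, 16/63, 17/63, 23/63, 31/63, 5/9, 43/63, 16/21, 19/21, 1]
j=0: u_0=43/720 ∈ [0, 4/63) → index 0
j=1: u_1=103/720 ∈ [4/63, 4/21) → index 2
j=2: u_2=163/720 ∈ [4/21, 16/63) → index 3
j=3: u_3=223/720 ∈ [17/63, 23/63) → index 5
j=4: u_4=283/720 ∈ [23/63, 31/63) → index 6
j=5: u_5=343/720 ∈ [23/63, 31/63) → index 6
j=6: u_6=403/720 ∈ [5/9, 43/63) → index 8
j=7: u_7=463/720 ∈ [5/9, 43/63) → index 8
j=8: u_8=523/720 ∈ [43/63, 16/21) → index 9
j=9: u_9=583/720 ∈ [16/21, 19/21) → index 10
j=10: u_10=643/720 ∈ [16/21, 19/21) → index 10
j=11: u_11=703/720 ∈ [19/21, 1) → index 11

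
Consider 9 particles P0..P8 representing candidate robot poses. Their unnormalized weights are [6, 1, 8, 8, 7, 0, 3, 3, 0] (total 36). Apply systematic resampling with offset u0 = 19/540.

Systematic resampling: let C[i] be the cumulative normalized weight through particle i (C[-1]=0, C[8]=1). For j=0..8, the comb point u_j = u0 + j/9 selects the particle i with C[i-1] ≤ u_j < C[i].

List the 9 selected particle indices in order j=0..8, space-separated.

0 0 2 2 3 3 4 4 7

C = [1/6, 7/36, 5/12, 23/36, 5/6, 5/6, 11/12, 1, 1]
j=0: u_0=19/540 ∈ [0, 1/6) → index 0
j=1: u_1=79/540 ∈ [0, 1/6) → index 0
j=2: u_2=139/540 ∈ [7/36, 5/12) → index 2
j=3: u_3=199/540 ∈ [7/36, 5/12) → index 2
j=4: u_4=259/540 ∈ [5/12, 23/36) → index 3
j=5: u_5=319/540 ∈ [5/12, 23/36) → index 3
j=6: u_6=379/540 ∈ [23/36, 5/6) → index 4
j=7: u_7=439/540 ∈ [23/36, 5/6) → index 4
j=8: u_8=499/540 ∈ [11/12, 1) → index 7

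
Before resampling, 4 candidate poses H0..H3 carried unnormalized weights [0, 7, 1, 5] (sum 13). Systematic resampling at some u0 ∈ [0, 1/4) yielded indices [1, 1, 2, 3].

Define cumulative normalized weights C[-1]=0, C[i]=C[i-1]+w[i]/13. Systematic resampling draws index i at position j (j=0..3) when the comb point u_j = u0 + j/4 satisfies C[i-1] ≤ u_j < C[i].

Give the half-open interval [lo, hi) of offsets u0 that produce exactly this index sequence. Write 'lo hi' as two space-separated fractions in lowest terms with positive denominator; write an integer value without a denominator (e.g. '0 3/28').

C = [0, 7/13, 8/13, 1]
j=0 picked index 1: u0 ∈ [0, 7/13)
j=1 picked index 1: u0 ∈ [-1/4, 15/52)
j=2 picked index 2: u0 ∈ [1/26, 3/26)
j=3 picked index 3: u0 ∈ [-7/52, 1/4)
intersection: [1/26, 3/26)

1/26 3/26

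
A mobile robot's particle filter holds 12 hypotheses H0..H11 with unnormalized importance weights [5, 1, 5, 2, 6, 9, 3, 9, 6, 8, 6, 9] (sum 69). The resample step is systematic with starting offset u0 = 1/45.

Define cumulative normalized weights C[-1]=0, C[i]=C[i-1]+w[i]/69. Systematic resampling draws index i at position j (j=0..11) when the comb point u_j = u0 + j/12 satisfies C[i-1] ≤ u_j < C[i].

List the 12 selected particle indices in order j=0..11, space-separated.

C = [5/69, 2/23, 11/69, 13/69, 19/69, 28/69, 31/69, 40/69, 2/3, 18/23, 20/23, 1]
j=0: u_0=1/45 ∈ [0, 5/69) → index 0
j=1: u_1=19/180 ∈ [2/23, 11/69) → index 2
j=2: u_2=17/90 ∈ [13/69, 19/69) → index 4
j=3: u_3=49/180 ∈ [13/69, 19/69) → index 4
j=4: u_4=16/45 ∈ [19/69, 28/69) → index 5
j=5: u_5=79/180 ∈ [28/69, 31/69) → index 6
j=6: u_6=47/90 ∈ [31/69, 40/69) → index 7
j=7: u_7=109/180 ∈ [40/69, 2/3) → index 8
j=8: u_8=31/45 ∈ [2/3, 18/23) → index 9
j=9: u_9=139/180 ∈ [2/3, 18/23) → index 9
j=10: u_10=77/90 ∈ [18/23, 20/23) → index 10
j=11: u_11=169/180 ∈ [20/23, 1) → index 11

0 2 4 4 5 6 7 8 9 9 10 11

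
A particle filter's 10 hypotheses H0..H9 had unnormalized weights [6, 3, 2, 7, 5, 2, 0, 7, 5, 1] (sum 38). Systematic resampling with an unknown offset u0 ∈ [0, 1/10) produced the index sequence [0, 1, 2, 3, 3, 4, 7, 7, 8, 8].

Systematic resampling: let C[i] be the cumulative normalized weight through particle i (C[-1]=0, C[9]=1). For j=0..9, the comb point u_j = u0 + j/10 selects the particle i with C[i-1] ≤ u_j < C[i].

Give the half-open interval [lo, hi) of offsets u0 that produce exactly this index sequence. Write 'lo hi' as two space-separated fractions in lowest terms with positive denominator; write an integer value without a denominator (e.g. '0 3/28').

C = [3/19, 9/38, 11/38, 9/19, 23/38, 25/38, 25/38, 16/19, 37/38, 1]
j=0 picked index 0: u0 ∈ [0, 3/19)
j=1 picked index 1: u0 ∈ [11/190, 13/95)
j=2 picked index 2: u0 ∈ [7/190, 17/190)
j=3 picked index 3: u0 ∈ [-1/95, 33/190)
j=4 picked index 3: u0 ∈ [-21/190, 7/95)
j=5 picked index 4: u0 ∈ [-1/38, 2/19)
j=6 picked index 7: u0 ∈ [11/190, 23/95)
j=7 picked index 7: u0 ∈ [-4/95, 27/190)
j=8 picked index 8: u0 ∈ [4/95, 33/190)
j=9 picked index 8: u0 ∈ [-11/190, 7/95)
intersection: [11/190, 7/95)

11/190 7/95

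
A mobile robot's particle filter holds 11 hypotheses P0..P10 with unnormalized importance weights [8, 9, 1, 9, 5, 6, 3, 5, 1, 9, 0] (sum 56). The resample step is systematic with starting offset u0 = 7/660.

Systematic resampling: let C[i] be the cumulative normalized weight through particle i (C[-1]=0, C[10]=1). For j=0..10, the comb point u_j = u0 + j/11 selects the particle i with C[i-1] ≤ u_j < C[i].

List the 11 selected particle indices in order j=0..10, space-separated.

0 0 1 1 3 3 4 5 7 8 9

C = [1/7, 17/56, 9/28, 27/56, 4/7, 19/28, 41/56, 23/28, 47/56, 1, 1]
j=0: u_0=7/660 ∈ [0, 1/7) → index 0
j=1: u_1=67/660 ∈ [0, 1/7) → index 0
j=2: u_2=127/660 ∈ [1/7, 17/56) → index 1
j=3: u_3=17/60 ∈ [1/7, 17/56) → index 1
j=4: u_4=247/660 ∈ [9/28, 27/56) → index 3
j=5: u_5=307/660 ∈ [9/28, 27/56) → index 3
j=6: u_6=367/660 ∈ [27/56, 4/7) → index 4
j=7: u_7=427/660 ∈ [4/7, 19/28) → index 5
j=8: u_8=487/660 ∈ [41/56, 23/28) → index 7
j=9: u_9=547/660 ∈ [23/28, 47/56) → index 8
j=10: u_10=607/660 ∈ [47/56, 1) → index 9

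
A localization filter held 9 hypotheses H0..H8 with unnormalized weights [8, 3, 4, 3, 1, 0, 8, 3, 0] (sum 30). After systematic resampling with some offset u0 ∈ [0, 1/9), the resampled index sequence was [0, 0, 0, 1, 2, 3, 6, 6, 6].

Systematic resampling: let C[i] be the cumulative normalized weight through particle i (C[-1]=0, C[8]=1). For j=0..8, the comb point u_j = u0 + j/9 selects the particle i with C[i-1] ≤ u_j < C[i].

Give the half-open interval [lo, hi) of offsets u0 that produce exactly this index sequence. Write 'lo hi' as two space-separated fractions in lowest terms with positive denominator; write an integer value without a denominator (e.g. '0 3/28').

C = [4/15, 11/30, 1/2, 3/5, 19/30, 19/30, 9/10, 1, 1]
j=0 picked index 0: u0 ∈ [0, 4/15)
j=1 picked index 0: u0 ∈ [-1/9, 7/45)
j=2 picked index 0: u0 ∈ [-2/9, 2/45)
j=3 picked index 1: u0 ∈ [-1/15, 1/30)
j=4 picked index 2: u0 ∈ [-7/90, 1/18)
j=5 picked index 3: u0 ∈ [-1/18, 2/45)
j=6 picked index 6: u0 ∈ [-1/30, 7/30)
j=7 picked index 6: u0 ∈ [-13/90, 11/90)
j=8 picked index 6: u0 ∈ [-23/90, 1/90)
intersection: [0, 1/90)

0 1/90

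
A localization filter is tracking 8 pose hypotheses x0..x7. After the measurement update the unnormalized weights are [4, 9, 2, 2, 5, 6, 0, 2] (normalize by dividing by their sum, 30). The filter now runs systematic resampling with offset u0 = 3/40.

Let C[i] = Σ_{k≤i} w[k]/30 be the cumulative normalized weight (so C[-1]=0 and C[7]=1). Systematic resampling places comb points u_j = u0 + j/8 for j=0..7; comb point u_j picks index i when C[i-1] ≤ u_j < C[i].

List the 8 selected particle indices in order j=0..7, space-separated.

C = [2/15, 13/30, 1/2, 17/30, 11/15, 14/15, 14/15, 1]
j=0: u_0=3/40 ∈ [0, 2/15) → index 0
j=1: u_1=1/5 ∈ [2/15, 13/30) → index 1
j=2: u_2=13/40 ∈ [2/15, 13/30) → index 1
j=3: u_3=9/20 ∈ [13/30, 1/2) → index 2
j=4: u_4=23/40 ∈ [17/30, 11/15) → index 4
j=5: u_5=7/10 ∈ [17/30, 11/15) → index 4
j=6: u_6=33/40 ∈ [11/15, 14/15) → index 5
j=7: u_7=19/20 ∈ [14/15, 1) → index 7

0 1 1 2 4 4 5 7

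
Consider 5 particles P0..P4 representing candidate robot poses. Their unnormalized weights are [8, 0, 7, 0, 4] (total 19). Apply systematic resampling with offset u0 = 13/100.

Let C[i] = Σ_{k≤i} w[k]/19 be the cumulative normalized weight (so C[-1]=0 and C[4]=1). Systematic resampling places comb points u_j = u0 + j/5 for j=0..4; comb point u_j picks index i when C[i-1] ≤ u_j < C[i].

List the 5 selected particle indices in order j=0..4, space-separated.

0 0 2 2 4

C = [8/19, 8/19, 15/19, 15/19, 1]
j=0: u_0=13/100 ∈ [0, 8/19) → index 0
j=1: u_1=33/100 ∈ [0, 8/19) → index 0
j=2: u_2=53/100 ∈ [8/19, 15/19) → index 2
j=3: u_3=73/100 ∈ [8/19, 15/19) → index 2
j=4: u_4=93/100 ∈ [15/19, 1) → index 4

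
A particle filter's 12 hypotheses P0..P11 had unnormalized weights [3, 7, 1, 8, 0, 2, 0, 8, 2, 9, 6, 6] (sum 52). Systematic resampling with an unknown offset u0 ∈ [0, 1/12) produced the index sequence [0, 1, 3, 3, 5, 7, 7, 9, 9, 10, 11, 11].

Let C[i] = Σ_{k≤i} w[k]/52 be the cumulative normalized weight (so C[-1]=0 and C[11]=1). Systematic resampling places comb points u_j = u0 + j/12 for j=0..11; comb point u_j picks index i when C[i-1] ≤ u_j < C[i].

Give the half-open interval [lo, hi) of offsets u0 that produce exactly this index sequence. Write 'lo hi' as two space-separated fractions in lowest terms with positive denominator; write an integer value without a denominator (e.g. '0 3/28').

2/39 3/52

C = [3/52, 5/26, 11/52, 19/52, 19/52, 21/52, 21/52, 29/52, 31/52, 10/13, 23/26, 1]
j=0 picked index 0: u0 ∈ [0, 3/52)
j=1 picked index 1: u0 ∈ [-1/39, 17/156)
j=2 picked index 3: u0 ∈ [7/156, 31/156)
j=3 picked index 3: u0 ∈ [-1/26, 3/26)
j=4 picked index 5: u0 ∈ [5/156, 11/156)
j=5 picked index 7: u0 ∈ [-1/78, 11/78)
j=6 picked index 7: u0 ∈ [-5/52, 3/52)
j=7 picked index 9: u0 ∈ [1/78, 29/156)
j=8 picked index 9: u0 ∈ [-11/156, 4/39)
j=9 picked index 10: u0 ∈ [1/52, 7/52)
j=10 picked index 11: u0 ∈ [2/39, 1/6)
j=11 picked index 11: u0 ∈ [-5/156, 1/12)
intersection: [2/39, 3/52)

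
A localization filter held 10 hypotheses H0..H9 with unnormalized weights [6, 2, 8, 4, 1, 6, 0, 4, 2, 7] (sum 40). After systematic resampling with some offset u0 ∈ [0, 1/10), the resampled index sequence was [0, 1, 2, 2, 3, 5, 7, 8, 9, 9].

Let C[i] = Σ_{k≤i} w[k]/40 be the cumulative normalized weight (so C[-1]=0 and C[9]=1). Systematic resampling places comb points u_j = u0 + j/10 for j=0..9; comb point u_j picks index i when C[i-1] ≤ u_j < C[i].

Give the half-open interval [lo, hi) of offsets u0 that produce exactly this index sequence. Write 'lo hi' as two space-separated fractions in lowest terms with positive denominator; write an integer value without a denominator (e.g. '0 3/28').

3/40 1/10

C = [3/20, 1/5, 2/5, 1/2, 21/40, 27/40, 27/40, 31/40, 33/40, 1]
j=0 picked index 0: u0 ∈ [0, 3/20)
j=1 picked index 1: u0 ∈ [1/20, 1/10)
j=2 picked index 2: u0 ∈ [0, 1/5)
j=3 picked index 2: u0 ∈ [-1/10, 1/10)
j=4 picked index 3: u0 ∈ [0, 1/10)
j=5 picked index 5: u0 ∈ [1/40, 7/40)
j=6 picked index 7: u0 ∈ [3/40, 7/40)
j=7 picked index 8: u0 ∈ [3/40, 1/8)
j=8 picked index 9: u0 ∈ [1/40, 1/5)
j=9 picked index 9: u0 ∈ [-3/40, 1/10)
intersection: [3/40, 1/10)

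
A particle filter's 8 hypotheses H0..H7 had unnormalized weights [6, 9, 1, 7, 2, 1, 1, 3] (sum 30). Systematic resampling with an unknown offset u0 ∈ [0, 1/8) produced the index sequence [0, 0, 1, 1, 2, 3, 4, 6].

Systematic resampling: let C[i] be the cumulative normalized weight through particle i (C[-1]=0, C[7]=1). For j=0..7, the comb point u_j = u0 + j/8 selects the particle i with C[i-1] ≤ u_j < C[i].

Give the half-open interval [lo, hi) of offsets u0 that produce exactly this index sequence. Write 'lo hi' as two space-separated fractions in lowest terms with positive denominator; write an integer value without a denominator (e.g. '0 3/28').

1/60 1/40

C = [1/5, 1/2, 8/15, 23/30, 5/6, 13/15, 9/10, 1]
j=0 picked index 0: u0 ∈ [0, 1/5)
j=1 picked index 0: u0 ∈ [-1/8, 3/40)
j=2 picked index 1: u0 ∈ [-1/20, 1/4)
j=3 picked index 1: u0 ∈ [-7/40, 1/8)
j=4 picked index 2: u0 ∈ [0, 1/30)
j=5 picked index 3: u0 ∈ [-11/120, 17/120)
j=6 picked index 4: u0 ∈ [1/60, 1/12)
j=7 picked index 6: u0 ∈ [-1/120, 1/40)
intersection: [1/60, 1/40)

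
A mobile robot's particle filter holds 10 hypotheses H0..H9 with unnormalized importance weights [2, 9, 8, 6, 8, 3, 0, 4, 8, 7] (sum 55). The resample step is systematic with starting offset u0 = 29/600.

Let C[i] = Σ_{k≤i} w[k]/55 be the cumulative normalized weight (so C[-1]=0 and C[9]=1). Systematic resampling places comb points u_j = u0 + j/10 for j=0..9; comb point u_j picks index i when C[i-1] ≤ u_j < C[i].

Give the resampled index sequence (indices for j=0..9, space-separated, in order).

C = [2/55, 1/5, 19/55, 5/11, 3/5, 36/55, 36/55, 8/11, 48/55, 1]
j=0: u_0=29/600 ∈ [2/55, 1/5) → index 1
j=1: u_1=89/600 ∈ [2/55, 1/5) → index 1
j=2: u_2=149/600 ∈ [1/5, 19/55) → index 2
j=3: u_3=209/600 ∈ [19/55, 5/11) → index 3
j=4: u_4=269/600 ∈ [19/55, 5/11) → index 3
j=5: u_5=329/600 ∈ [5/11, 3/5) → index 4
j=6: u_6=389/600 ∈ [3/5, 36/55) → index 5
j=7: u_7=449/600 ∈ [8/11, 48/55) → index 8
j=8: u_8=509/600 ∈ [8/11, 48/55) → index 8
j=9: u_9=569/600 ∈ [48/55, 1) → index 9

1 1 2 3 3 4 5 8 8 9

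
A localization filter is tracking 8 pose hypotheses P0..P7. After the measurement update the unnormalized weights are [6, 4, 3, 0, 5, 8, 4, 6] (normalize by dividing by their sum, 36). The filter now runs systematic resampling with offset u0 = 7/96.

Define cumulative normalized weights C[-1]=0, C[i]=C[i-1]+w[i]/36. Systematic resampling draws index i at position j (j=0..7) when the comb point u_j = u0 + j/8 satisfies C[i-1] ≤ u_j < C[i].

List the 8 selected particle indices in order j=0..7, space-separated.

0 1 2 4 5 5 6 7

C = [1/6, 5/18, 13/36, 13/36, 1/2, 13/18, 5/6, 1]
j=0: u_0=7/96 ∈ [0, 1/6) → index 0
j=1: u_1=19/96 ∈ [1/6, 5/18) → index 1
j=2: u_2=31/96 ∈ [5/18, 13/36) → index 2
j=3: u_3=43/96 ∈ [13/36, 1/2) → index 4
j=4: u_4=55/96 ∈ [1/2, 13/18) → index 5
j=5: u_5=67/96 ∈ [1/2, 13/18) → index 5
j=6: u_6=79/96 ∈ [13/18, 5/6) → index 6
j=7: u_7=91/96 ∈ [5/6, 1) → index 7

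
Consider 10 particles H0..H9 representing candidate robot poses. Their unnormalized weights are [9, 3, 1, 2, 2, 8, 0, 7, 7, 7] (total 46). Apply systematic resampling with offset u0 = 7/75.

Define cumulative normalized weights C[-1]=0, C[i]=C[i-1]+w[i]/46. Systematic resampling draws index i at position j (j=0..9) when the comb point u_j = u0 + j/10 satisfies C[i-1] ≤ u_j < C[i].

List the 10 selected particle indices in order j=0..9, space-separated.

C = [9/46, 6/23, 13/46, 15/46, 17/46, 25/46, 25/46, 16/23, 39/46, 1]
j=0: u_0=7/75 ∈ [0, 9/46) → index 0
j=1: u_1=29/150 ∈ [0, 9/46) → index 0
j=2: u_2=22/75 ∈ [13/46, 15/46) → index 3
j=3: u_3=59/150 ∈ [17/46, 25/46) → index 5
j=4: u_4=37/75 ∈ [17/46, 25/46) → index 5
j=5: u_5=89/150 ∈ [25/46, 16/23) → index 7
j=6: u_6=52/75 ∈ [25/46, 16/23) → index 7
j=7: u_7=119/150 ∈ [16/23, 39/46) → index 8
j=8: u_8=67/75 ∈ [39/46, 1) → index 9
j=9: u_9=149/150 ∈ [39/46, 1) → index 9

0 0 3 5 5 7 7 8 9 9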